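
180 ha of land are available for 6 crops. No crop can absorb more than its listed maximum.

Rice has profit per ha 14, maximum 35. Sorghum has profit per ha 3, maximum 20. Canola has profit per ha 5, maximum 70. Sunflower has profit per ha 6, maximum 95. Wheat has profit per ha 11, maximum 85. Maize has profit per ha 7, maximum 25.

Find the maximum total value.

Rank by profit per ha: Rice 14 > Wheat 11 > Maize 7 > Sunflower 6 > Canola 5 > Sorghum 3.
Rice takes 35 to reach its cap of 35 ; 145 left.
Wheat takes 85 to reach its cap of 85 ; 60 left.
Maize: +25 to 25 (cap) ; 35 left.
Sunflower has room for 95 but only 35 remain, so it gets 35.
Total = 14×35 + 6×35 + 11×85 + 7×25 = 1810.

1810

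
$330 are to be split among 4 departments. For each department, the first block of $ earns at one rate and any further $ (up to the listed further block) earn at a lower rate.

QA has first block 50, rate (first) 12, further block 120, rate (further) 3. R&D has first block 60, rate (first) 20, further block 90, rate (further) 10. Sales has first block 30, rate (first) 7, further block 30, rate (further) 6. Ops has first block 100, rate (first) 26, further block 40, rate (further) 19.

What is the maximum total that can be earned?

Rank every tier by rate: Ops/T1 26 > R&D/T1 20 > Ops/T2 19 > QA/T1 12 > R&D/T2 10 > Sales/T1 7 > Sales/T2 6 > QA/T2 3.
Ops T1 at 26: fill all 100 → 230 left.
R&D T1 at 20: fill all 60 → 170 left.
Ops/T2 (19): +40 → 130 left.
QA/T1 (12): +50 → 80 left.
80 remain; put them into R&D T2 at 10.
Total = 26×100 + 20×60 + 19×40 + 12×50 + 10×80 = 5960.

5960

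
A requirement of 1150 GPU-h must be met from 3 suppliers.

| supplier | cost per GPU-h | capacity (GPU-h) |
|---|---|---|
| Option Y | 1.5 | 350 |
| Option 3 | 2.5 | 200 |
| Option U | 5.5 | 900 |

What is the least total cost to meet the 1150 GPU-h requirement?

4325

Use suppliers in increasing cost order.
Option Y at 1.5: take all 350 GPU-h ; 800 still needed.
Option 3 at 2.5: take all 200 GPU-h ; 600 still needed.
Option U (5.5): take the remaining 600 ; done.
Cost = 350×1.5 + 200×2.5 + 600×5.5 = 4325.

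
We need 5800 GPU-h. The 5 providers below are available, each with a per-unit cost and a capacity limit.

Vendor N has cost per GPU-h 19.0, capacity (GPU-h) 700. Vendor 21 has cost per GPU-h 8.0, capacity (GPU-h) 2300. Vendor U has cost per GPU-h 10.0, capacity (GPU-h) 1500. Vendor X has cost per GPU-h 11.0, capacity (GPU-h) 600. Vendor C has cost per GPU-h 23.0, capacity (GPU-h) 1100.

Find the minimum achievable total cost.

Use providers in increasing cost order.
Vendor 21 at 8.0: take all 2300 GPU-h — 3500 still needed.
Vendor U at 10.0: take all 1500 GPU-h — 2000 still needed.
Vendor X at 11.0: take all 600 GPU-h — 1400 still needed.
Vendor N (19.0): use full 700 — 700 GPU-h to go.
Vendor C (23.0): take the remaining 700 — done.
Cost = 2300×8.0 + 1500×10.0 + 600×11.0 + 700×19.0 + 700×23.0 = 69400.

69400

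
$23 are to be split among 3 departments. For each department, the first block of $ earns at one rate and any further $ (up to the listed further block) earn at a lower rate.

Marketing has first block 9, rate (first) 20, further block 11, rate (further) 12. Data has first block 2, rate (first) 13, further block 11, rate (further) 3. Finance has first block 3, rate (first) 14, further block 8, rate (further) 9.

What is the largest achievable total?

356

Order all 6 blocks by rate: Marketing/T1 20 > Finance/T1 14 > Data/T1 13 > Marketing/T2 12 > Finance/T2 9 > Data/T2 3.
Fill Marketing T1 block (9 at 20) — 14 left.
Finance T1 at 14: fill all 3 — 11 left.
Fill Data T1 block (2 at 13) — 9 left.
Marketing T2 at 12: only 9 left, fill 9.
Total = 20×9 + 14×3 + 13×2 + 12×9 = 356.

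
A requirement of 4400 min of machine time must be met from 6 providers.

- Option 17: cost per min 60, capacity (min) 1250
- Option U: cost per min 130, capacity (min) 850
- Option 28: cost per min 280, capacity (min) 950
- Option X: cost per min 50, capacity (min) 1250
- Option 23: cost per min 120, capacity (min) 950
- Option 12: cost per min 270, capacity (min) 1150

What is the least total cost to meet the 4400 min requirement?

Use providers in increasing cost order.
Take 1250 from Option X at 50 — need 3150 more.
Option 17 at 60: take all 1250 min — 1900 still needed.
Option 23 (120): use full 950 — 950 min to go.
Option U at 130: take all 850 min — 100 still needed.
Take 100 from Option 12 at 270 to finish.
Option 28: unused.
Cost = 1250×50 + 1250×60 + 950×120 + 850×130 + 100×270 = 389000.

389000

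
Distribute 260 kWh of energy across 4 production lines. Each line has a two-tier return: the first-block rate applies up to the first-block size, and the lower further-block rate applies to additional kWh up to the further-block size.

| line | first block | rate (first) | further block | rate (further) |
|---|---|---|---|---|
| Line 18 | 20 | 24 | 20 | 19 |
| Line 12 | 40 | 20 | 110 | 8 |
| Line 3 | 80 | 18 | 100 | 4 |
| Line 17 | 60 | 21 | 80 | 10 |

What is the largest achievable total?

4760

Order all 8 blocks by rate: Line 18/first 24 > Line 17/first 21 > Line 12/first 20 > Line 18/second 19 > Line 3/first 18 > Line 17/second 10 > Line 12/second 8 > Line 3/second 4.
Fill Line 18 first block (20 at 24) → 240 left.
Line 17/first (21): +60 → 180 left.
Line 12 first at 20: fill all 40 → 140 left.
Line 18 second at 19: fill all 20 → 120 left.
Fill Line 3 first block (80 at 18) → 40 left.
Line 17 second at 10: only 40 left, fill 40.
Total = 24×20 + 21×60 + 20×40 + 19×20 + 18×80 + 10×40 = 4760.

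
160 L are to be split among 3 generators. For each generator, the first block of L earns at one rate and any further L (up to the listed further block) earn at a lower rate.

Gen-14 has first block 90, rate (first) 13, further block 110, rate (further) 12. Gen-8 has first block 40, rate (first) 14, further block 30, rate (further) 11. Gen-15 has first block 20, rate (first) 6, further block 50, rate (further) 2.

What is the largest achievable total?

2090

Rank every tier by rate: Gen-8/tier1 14 > Gen-14/tier1 13 > Gen-14/tier2 12 > Gen-8/tier2 11 > Gen-15/tier1 6 > Gen-15/tier2 2.
Gen-8/tier1 (14): +40 → 120 left.
Gen-14/tier1 (13): +90 → 30 left.
Gen-14/tier2: +30 of 110 at 12; pool empty.
Total = 14×40 + 13×90 + 12×30 = 2090.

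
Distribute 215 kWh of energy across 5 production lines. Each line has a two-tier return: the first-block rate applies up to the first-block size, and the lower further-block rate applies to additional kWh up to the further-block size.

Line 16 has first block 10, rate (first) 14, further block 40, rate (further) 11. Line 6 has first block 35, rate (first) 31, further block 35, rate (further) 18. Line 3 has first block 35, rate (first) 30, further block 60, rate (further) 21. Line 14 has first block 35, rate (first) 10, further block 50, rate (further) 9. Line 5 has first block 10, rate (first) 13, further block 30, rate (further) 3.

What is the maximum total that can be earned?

Order all 10 blocks by rate: Line 6/first 31 > Line 3/first 30 > Line 3/second 21 > Line 6/second 18 > Line 16/first 14 > Line 5/first 13 > Line 16/second 11 > Line 14/first 10 > Line 14/second 9 > Line 5/second 3.
Line 6/first (31): +35 — 180 left.
Fill Line 3 first block (35 at 30) — 145 left.
Line 3/second (21): +60 — 85 left.
Fill Line 6 second block (35 at 18) — 50 left.
Line 16 first at 14: fill all 10 — 40 left.
Line 5 first at 13: fill all 10 — 30 left.
30 remain; put them into Line 16 second at 11.
Total = 31×35 + 30×35 + 21×60 + 18×35 + 14×10 + 13×10 + 11×30 = 4625.

4625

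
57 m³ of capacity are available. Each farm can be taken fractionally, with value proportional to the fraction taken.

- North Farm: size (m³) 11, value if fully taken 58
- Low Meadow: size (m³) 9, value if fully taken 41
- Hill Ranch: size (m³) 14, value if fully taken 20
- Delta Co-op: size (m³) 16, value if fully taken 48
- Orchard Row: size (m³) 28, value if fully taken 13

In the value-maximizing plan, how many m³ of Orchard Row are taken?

7

Rank by value-to-size ratio: North Farm 58/11≈5.27, Low Meadow 41/9≈4.56, Delta Co-op 48/16≈3, Hill Ranch 20/14≈1.43, Orchard Row 13/28≈0.464.
All 11 m³ of North Farm fit (value 58) → 46 remain.
Take all of Low Meadow (9 m³, value 41) → 37 m³ left.
Take all of Delta Co-op (16 m³, value 48) → 21 m³ left.
Hill Ranch: take in full, 14 m³ for value 20 → 7 left.
Fill the last 7 m³ with part of Orchard Row: 7/28 of it earns 3.25.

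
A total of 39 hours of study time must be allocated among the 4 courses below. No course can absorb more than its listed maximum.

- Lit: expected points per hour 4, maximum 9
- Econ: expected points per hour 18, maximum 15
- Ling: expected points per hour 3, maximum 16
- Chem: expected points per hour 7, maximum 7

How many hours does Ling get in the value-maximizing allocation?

8

Highest expected points per hour first: Econ 18 > Chem 7 > Lit 4 > Ling 3.
Econ takes 15 to reach its cap of 15 — 24 left.
Give Chem 7 to hit its cap of 7 — 17 left.
Lit: +9 to 9 (cap) — 8 left.
Only 8 left; Ling takes them to reach 8.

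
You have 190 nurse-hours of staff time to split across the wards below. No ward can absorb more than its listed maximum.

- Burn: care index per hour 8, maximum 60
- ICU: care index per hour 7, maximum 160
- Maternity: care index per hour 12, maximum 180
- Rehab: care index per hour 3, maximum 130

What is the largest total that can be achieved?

2240

Highest care index per hour first: Maternity 12 > Burn 8 > ICU 7 > Rehab 3.
Give Maternity 180 to hit its cap of 180 ; 10 left.
Burn has room for 60 but only 10 remain, so it gets 10.
Total = 8×10 + 12×180 = 2240.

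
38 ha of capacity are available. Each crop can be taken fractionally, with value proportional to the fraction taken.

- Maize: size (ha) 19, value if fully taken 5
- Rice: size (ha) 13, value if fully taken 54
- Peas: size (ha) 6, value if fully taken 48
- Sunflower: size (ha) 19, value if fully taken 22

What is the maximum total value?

124

Best value per unit of size first: Peas 48/6≈8, Rice 54/13≈4.15, Sunflower 22/19≈1.16, Maize 5/19≈0.263.
Peas: take in full, 6 ha for value 48 → 32 left.
Take all of Rice (13 ha, value 54) → 19 ha left.
All 19 ha of Sunflower fit (value 22) → 0 remain.
Total value = 124.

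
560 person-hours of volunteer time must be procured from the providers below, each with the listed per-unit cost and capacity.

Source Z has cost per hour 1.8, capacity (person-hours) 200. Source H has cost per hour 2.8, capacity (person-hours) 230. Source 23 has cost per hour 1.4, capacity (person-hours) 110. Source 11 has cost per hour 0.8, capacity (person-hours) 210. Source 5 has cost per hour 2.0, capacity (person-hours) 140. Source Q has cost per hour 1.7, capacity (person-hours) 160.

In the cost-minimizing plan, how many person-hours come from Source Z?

80

Fill from the cheapest provider first.
Source 11 (0.8): use full 210 — 350 person-hours to go.
Source 23 at 1.4: take all 110 person-hours — 240 still needed.
Take 160 from Source Q at 1.7 — need 80 more.
Take 80 from Source Z at 1.8 to finish.
Source 5, Source H: unused.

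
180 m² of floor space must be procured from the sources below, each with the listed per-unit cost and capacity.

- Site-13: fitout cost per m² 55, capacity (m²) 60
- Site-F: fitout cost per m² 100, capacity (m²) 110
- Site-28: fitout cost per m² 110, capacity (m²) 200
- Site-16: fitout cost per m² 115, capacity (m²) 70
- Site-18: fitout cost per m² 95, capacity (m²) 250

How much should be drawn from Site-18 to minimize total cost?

120

Cheapest first:
Take 60 from Site-13 at 55 — need 120 more.
Site-18 at 95: take 120 of its 250 — requirement met.
Site-F, Site-28, Site-16: unused.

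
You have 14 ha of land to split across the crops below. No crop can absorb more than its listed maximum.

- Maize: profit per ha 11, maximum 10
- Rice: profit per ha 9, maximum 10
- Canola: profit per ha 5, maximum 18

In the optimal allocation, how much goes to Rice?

4

Order the crops by profit per ha: Maize 11 > Rice 9 > Canola 5.
Give Maize 10 to hit its cap of 10 ; 4 left.
Rice has room for 10 but only 4 remain, so it gets 4.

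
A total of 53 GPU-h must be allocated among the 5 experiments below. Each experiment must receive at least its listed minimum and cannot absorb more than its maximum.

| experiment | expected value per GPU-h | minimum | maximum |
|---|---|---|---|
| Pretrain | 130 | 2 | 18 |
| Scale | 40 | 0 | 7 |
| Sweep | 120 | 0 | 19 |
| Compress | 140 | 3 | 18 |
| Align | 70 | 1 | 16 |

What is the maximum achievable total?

Meeting every minimum uses 2+0+0+3+1 = 6 GPU-h, leaving 47.
Highest expected value per GPU-h first: Compress 140 > Pretrain 130 > Sweep 120 > Align 70 > Scale 40.
Compress takes 15 more to reach its cap of 18 → 32 left.
Pretrain: +16 to 18 (cap) → 16 left.
Sweep has room for 19 more but only 16 remain, so it gets 16.
Total = 130×18 + 120×16 + 140×18 + 70×1 = 6850.

6850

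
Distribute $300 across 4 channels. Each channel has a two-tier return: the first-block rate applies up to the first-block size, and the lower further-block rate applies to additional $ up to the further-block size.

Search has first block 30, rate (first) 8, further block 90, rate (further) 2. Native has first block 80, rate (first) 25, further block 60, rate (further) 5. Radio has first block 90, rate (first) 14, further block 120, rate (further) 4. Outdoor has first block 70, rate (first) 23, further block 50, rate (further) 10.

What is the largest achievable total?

Order all 8 blocks by rate: Native/T1 25 > Outdoor/T1 23 > Radio/T1 14 > Outdoor/T2 10 > Search/T1 8 > Native/T2 5 > Radio/T2 4 > Search/T2 2.
Fill Native T1 block (80 at 25) — 220 left.
Outdoor T1 at 23: fill all 70 — 150 left.
Radio T1 at 14: fill all 90 — 60 left.
Fill Outdoor T2 block (50 at 10) — 10 left.
Search/T1: +10 of 30 at 8; pool empty.
Total = 25×80 + 23×70 + 14×90 + 10×50 + 8×10 = 5450.

5450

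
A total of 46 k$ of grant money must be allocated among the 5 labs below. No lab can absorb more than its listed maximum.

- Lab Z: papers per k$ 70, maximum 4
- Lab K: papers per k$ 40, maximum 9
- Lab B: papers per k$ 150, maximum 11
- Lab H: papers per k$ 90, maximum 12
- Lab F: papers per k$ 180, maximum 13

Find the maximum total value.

5590

Highest papers per k$ first: Lab F 180 > Lab B 150 > Lab H 90 > Lab Z 70 > Lab K 40.
Lab F takes 13 to reach its cap of 13 ; 33 left.
Give Lab B 11 to hit its cap of 11 ; 22 left.
Lab H: +12 to 12 (cap) ; 10 left.
Lab Z: +4 to 4 (cap) ; 6 left.
Only 6 left; Lab K takes them to reach 6.
Total = 70×4 + 40×6 + 150×11 + 90×12 + 180×13 = 5590.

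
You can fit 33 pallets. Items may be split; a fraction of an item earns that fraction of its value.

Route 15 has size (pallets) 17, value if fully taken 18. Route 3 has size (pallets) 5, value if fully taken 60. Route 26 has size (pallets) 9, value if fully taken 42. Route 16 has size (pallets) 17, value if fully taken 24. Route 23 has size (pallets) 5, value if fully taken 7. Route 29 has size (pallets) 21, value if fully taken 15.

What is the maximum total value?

128.8

Best value per unit of size first: Route 3 60/5≈12, Route 26 42/9≈4.67, Route 16 24/17≈1.41, Route 23 7/5≈1.4, Route 15 18/17≈1.06, Route 29 15/21≈0.714.
Route 3: take in full, 5 pallets for value 60 — 28 left.
All 9 pallets of Route 26 fit (value 42) — 19 remain.
Route 16: take in full, 17 pallets for value 24 — 2 left.
Fill the last 2 pallets with part of Route 23: 2/5 of it earns 2.8.
Total value = 128.8.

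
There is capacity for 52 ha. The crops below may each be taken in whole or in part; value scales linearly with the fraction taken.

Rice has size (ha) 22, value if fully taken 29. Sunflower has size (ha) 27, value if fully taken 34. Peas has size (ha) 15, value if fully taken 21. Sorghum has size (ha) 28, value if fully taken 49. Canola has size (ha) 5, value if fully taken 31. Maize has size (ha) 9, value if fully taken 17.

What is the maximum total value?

111

Rank by value-to-size ratio: Canola 31/5≈6.2, Maize 17/9≈1.89, Sorghum 49/28≈1.75, Peas 21/15≈1.4, Rice 29/22≈1.32, Sunflower 34/27≈1.26.
Canola: take in full, 5 ha for value 31 → 47 left.
Take all of Maize (9 ha, value 17) → 38 ha left.
Take all of Sorghum (28 ha, value 49) → 10 ha left.
10 ha left: a 10/15 share of Peas gives 21×10/15 = 14.
Total value = 111.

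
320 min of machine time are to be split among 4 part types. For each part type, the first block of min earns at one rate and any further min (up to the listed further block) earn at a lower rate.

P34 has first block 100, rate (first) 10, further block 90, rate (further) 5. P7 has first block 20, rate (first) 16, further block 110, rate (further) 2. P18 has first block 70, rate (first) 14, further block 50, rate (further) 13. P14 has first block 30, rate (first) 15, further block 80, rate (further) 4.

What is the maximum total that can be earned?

Order all 8 blocks by rate: P7/first 16 > P14/first 15 > P18/first 14 > P18/second 13 > P34/first 10 > P34/second 5 > P14/second 4 > P7/second 2.
P7 first at 16: fill all 20 — 300 left.
P14 first at 15: fill all 30 — 270 left.
Fill P18 first block (70 at 14) — 200 left.
P18/second (13): +50 — 150 left.
Fill P34 first block (100 at 10) — 50 left.
50 remain; put them into P34 second at 5.
Total = 16×20 + 15×30 + 14×70 + 13×50 + 10×100 + 5×50 = 3650.

3650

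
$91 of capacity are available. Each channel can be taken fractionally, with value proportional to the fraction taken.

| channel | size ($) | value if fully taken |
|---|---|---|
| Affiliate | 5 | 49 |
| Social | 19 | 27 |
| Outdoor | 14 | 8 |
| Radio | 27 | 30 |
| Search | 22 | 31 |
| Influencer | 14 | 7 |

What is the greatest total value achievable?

Rank by value-to-size ratio: Affiliate 49/5≈9.8, Social 27/19≈1.42, Search 31/22≈1.41, Radio 30/27≈1.11, Outdoor 8/14≈0.571, Influencer 7/14≈0.5.
All 5 $ of Affiliate fit (value 49) ; 86 remain.
Take all of Social (19 $, value 27) ; 67 $ left.
Take all of Search (22 $, value 31) ; 45 $ left.
Radio: take in full, 27 $ for value 30 ; 18 left.
Take all of Outdoor (14 $, value 8) ; 4 $ left.
Only 4 $ remain; take 4/14 of Influencer for value 7×4/14 = 2.
Total value = 147.

147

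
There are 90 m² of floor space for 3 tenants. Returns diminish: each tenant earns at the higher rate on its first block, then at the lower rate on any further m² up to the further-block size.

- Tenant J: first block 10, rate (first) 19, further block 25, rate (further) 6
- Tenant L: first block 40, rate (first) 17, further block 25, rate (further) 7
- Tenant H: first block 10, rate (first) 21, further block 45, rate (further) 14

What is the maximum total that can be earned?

1500

Order all 6 blocks by rate: Tenant H/first 21 > Tenant J/first 19 > Tenant L/first 17 > Tenant H/second 14 > Tenant L/second 7 > Tenant J/second 6.
Tenant H/first (21): +10 ; 80 left.
Fill Tenant J first block (10 at 19) ; 70 left.
Tenant L/first (17): +40 ; 30 left.
Tenant H/second: +30 of 45 at 14; pool empty.
Total = 21×10 + 19×10 + 17×40 + 14×30 = 1500.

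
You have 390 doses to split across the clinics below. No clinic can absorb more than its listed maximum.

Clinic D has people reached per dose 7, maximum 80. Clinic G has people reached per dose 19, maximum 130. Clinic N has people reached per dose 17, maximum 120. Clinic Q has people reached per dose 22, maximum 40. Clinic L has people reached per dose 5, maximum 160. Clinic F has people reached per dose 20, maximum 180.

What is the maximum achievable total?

Order the clinics by people reached per dose: Clinic Q 22 > Clinic F 20 > Clinic G 19 > Clinic N 17 > Clinic D 7 > Clinic L 5.
Clinic Q: +40 to 40 (cap) — 350 left.
Give Clinic F 180 to hit its cap of 180 — 170 left.
Give Clinic G 130 to hit its cap of 130 — 40 left.
Only 40 left; Clinic N takes them to reach 40.
Total = 19×130 + 17×40 + 22×40 + 20×180 = 7630.

7630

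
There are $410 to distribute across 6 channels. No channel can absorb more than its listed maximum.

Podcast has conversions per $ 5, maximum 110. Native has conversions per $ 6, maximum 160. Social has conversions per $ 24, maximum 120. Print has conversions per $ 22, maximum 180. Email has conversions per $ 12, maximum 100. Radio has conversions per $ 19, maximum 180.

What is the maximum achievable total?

Order the channels by conversions per $: Social 24 > Print 22 > Radio 19 > Email 12 > Native 6 > Podcast 5.
Give Social 120 to hit its cap of 120 ; 290 left.
Print takes 180 to reach its cap of 180 ; 110 left.
Radio has room for 180 but only 110 remain, so it gets 110.
Total = 24×120 + 22×180 + 19×110 = 8930.

8930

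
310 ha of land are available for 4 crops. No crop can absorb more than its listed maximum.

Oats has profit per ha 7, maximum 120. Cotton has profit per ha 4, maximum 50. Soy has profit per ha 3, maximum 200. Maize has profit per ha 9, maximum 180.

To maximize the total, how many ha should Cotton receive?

10

Order the crops by profit per ha: Maize 9 > Oats 7 > Cotton 4 > Soy 3.
Maize: +180 to 180 (cap) ; 130 left.
Oats takes 120 to reach its cap of 120 ; 10 left.
Cotton: +10 (room for 50) → 10. Pool exhausted.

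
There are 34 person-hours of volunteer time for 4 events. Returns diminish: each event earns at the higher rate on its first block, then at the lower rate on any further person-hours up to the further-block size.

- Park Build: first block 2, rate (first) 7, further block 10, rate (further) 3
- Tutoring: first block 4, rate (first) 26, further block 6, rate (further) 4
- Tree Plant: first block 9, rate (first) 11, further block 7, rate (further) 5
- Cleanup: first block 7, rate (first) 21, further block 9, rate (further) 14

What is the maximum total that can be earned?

505

Treat each block as its own option and order by rate: Tutoring/T1 26 > Cleanup/T1 21 > Cleanup/T2 14 > Tree Plant/T1 11 > Park Build/T1 7 > Tree Plant/T2 5 > Tutoring/T2 4 > Park Build/T2 3.
Fill Tutoring T1 block (4 at 26) ; 30 left.
Cleanup T1 at 21: fill all 7 ; 23 left.
Cleanup/T2 (14): +9 ; 14 left.
Tree Plant T1 at 11: fill all 9 ; 5 left.
Fill Park Build T1 block (2 at 7) ; 3 left.
Tree Plant/T2: +3 of 7 at 5; pool empty.
Total = 26×4 + 21×7 + 14×9 + 11×9 + 7×2 + 5×3 = 505.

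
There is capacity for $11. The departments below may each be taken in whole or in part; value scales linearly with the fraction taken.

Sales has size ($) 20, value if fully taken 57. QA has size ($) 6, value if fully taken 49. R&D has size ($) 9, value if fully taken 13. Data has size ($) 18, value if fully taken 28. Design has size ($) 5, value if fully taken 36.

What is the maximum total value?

Rank by value-to-size ratio: QA 49/6≈8.17, Design 36/5≈7.2, Sales 57/20≈2.85, Data 28/18≈1.56, R&D 13/9≈1.44.
All 6 $ of QA fit (value 49) — 5 remain.
Take all of Design (5 $, value 36) — 0 $ left.
Total value = 85.

85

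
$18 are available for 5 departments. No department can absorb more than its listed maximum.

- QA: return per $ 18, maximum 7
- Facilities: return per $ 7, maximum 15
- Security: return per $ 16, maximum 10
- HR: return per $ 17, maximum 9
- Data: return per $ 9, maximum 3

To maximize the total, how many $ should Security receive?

Rank by return per $: QA 18 > HR 17 > Security 16 > Data 9 > Facilities 7.
Give QA 7 to hit its cap of 7 → 11 left.
HR takes 9 to reach its cap of 9 → 2 left.
Security: +2 (room for 10) → 2. Pool exhausted.

2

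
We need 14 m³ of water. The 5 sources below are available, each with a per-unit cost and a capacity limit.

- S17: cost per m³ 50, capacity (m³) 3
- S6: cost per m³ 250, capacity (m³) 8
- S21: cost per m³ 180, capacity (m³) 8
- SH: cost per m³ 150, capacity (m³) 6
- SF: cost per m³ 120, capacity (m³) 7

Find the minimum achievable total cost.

Cheapest first:
Take 3 from S17 at 50 → need 11 more.
SF at 120: take all 7 m³ → 4 still needed.
Take 4 from SH at 150 to finish.
S21, S6: unused.
Cost = 3×50 + 7×120 + 4×150 = 1590.

1590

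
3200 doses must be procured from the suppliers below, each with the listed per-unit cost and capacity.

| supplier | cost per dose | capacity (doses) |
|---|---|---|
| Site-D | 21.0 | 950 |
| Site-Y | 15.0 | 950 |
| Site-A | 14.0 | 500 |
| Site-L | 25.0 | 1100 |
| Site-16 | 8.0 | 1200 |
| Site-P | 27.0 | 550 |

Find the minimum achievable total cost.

42400

Cheapest first:
Take 1200 from Site-16 at 8.0 ; need 2000 more.
Take 500 from Site-A at 14.0 ; need 1500 more.
Site-Y (15.0): use full 950 ; 550 doses to go.
Site-D at 21.0: take 550 of its 950 ; requirement met.
Site-L, Site-P: unused.
Cost = 1200×8.0 + 500×14.0 + 950×15.0 + 550×21.0 = 42400.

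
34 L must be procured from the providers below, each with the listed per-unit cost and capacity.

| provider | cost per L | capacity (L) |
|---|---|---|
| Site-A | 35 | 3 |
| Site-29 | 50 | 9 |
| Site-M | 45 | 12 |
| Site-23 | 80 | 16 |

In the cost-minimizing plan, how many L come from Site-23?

Use providers in increasing cost order.
Site-A (35): use full 3 ; 31 L to go.
Site-M at 45: take all 12 L ; 19 still needed.
Site-29 at 50: take all 9 L ; 10 still needed.
Site-23 at 80: take 10 of its 16 ; requirement met.

10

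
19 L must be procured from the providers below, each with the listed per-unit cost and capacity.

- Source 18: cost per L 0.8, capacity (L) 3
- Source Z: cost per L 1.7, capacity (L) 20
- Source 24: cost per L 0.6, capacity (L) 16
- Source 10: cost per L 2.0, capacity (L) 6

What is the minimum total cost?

12

Cheapest first:
Source 24 at 0.6: take all 16 L → 3 still needed.
Source 18 at 0.8: take all 3 L → 0 still needed.
Source Z, Source 10: unused.
Cost = 16×0.6 + 3×0.8 = 12.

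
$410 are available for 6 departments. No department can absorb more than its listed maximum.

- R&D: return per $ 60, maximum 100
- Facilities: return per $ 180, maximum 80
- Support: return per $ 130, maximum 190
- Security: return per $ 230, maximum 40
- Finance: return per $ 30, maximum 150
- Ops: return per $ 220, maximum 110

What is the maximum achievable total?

71200

Order the departments by return per $: Security 230 > Ops 220 > Facilities 180 > Support 130 > R&D 60 > Finance 30.
Give Security 40 to hit its cap of 40 ; 370 left.
Ops takes 110 to reach its cap of 110 ; 260 left.
Facilities: +80 to 80 (cap) ; 180 left.
Support has room for 190 but only 180 remain, so it gets 180.
Total = 180×80 + 130×180 + 230×40 + 220×110 = 71200.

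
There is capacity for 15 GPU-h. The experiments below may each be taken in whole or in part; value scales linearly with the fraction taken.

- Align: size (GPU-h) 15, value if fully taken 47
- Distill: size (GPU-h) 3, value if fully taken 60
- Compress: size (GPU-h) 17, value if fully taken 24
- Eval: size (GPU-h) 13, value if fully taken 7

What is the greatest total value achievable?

Sort by value density: Distill 60/3≈20, Align 47/15≈3.13, Compress 24/17≈1.41, Eval 7/13≈0.538.
All 3 GPU-h of Distill fit (value 60) → 12 remain.
Fill the last 12 GPU-h with part of Align: 12/15 of it earns 37.6.
Total value = 97.6.

97.6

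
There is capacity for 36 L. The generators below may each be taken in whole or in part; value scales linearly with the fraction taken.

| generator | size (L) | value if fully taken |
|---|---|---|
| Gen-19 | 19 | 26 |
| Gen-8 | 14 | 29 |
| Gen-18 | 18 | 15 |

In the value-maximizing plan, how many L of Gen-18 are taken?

Best value per unit of size first: Gen-8 29/14≈2.07, Gen-19 26/19≈1.37, Gen-18 15/18≈0.833.
All 14 L of Gen-8 fit (value 29) → 22 remain.
Take all of Gen-19 (19 L, value 26) → 3 L left.
Fill the last 3 L with part of Gen-18: 3/18 of it earns 2.5.

3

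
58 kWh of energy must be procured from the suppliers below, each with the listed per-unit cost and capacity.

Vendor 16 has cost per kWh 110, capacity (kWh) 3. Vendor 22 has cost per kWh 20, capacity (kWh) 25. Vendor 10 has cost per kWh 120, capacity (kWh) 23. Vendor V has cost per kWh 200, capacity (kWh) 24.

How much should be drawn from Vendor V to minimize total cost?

Cheapest first:
Vendor 22 (20): use full 25 — 33 kWh to go.
Vendor 16 at 110: take all 3 kWh — 30 still needed.
Vendor 10 (120): use full 23 — 7 kWh to go.
Vendor V at 200: take 7 of its 24 — requirement met.

7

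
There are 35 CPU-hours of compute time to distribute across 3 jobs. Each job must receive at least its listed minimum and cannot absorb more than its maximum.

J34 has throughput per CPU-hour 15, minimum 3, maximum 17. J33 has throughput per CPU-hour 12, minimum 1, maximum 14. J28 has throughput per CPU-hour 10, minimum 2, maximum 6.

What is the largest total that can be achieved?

Meeting every minimum uses 3+1+2 = 6 CPU-hours, leaving 29.
Order the jobs by throughput per CPU-hour: J34 15 > J33 12 > J28 10.
J34 takes 14 more to reach its cap of 17 → 15 left.
Give J33 13 more to hit its cap of 14 → 2 left.
Only 2 left; J28 takes them to reach 4.
Total = 15×17 + 12×14 + 10×4 = 463.

463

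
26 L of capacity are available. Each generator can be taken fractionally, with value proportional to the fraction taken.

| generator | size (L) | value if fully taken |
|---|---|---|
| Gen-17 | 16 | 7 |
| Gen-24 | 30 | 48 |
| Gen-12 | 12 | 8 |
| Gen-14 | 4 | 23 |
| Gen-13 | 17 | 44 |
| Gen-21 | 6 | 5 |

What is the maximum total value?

75

Sort by value density: Gen-14 23/4≈5.75, Gen-13 44/17≈2.59, Gen-24 48/30≈1.6, Gen-21 5/6≈0.833, Gen-12 8/12≈0.667, Gen-17 7/16≈0.438.
Gen-14: take in full, 4 L for value 23 ; 22 left.
Gen-13: take in full, 17 L for value 44 ; 5 left.
5 L left: a 5/30 share of Gen-24 gives 48×5/30 = 8.
Total value = 75.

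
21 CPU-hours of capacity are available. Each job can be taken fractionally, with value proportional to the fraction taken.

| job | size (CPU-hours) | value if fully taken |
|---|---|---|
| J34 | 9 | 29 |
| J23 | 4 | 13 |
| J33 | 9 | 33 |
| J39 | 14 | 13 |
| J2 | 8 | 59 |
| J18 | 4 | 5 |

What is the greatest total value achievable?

105

Sort by value density: J2 59/8≈7.38, J33 33/9≈3.67, J23 13/4≈3.25, J34 29/9≈3.22, J18 5/4≈1.25, J39 13/14≈0.929.
All 8 CPU-hours of J2 fit (value 59) ; 13 remain.
J33: take in full, 9 CPU-hours for value 33 ; 4 left.
All 4 CPU-hours of J23 fit (value 13) ; 0 remain.
Total value = 105.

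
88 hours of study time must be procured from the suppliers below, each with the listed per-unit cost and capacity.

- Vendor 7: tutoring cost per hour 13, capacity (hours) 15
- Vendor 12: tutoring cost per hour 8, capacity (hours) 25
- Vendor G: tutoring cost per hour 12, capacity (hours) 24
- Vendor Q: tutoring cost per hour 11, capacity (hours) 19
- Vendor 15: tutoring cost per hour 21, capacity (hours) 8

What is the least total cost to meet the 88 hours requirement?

Use suppliers in increasing cost order.
Vendor 12 at 8: take all 25 hours → 63 still needed.
Vendor Q at 11: take all 19 hours → 44 still needed.
Vendor G (12): use full 24 → 20 hours to go.
Vendor 7 (13): use full 15 → 5 hours to go.
Take 5 from Vendor 15 at 21 to finish.
Cost = 25×8 + 19×11 + 24×12 + 15×13 + 5×21 = 997.

997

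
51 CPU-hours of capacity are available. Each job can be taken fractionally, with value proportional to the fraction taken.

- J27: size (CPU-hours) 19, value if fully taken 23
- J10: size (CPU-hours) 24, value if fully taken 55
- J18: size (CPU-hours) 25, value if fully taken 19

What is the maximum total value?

Rank by value-to-size ratio: J10 55/24≈2.29, J27 23/19≈1.21, J18 19/25≈0.76.
Take all of J10 (24 CPU-hours, value 55) ; 27 CPU-hours left.
Take all of J27 (19 CPU-hours, value 23) ; 8 CPU-hours left.
Only 8 CPU-hours remain; take 8/25 of J18 for value 19×8/25 = 6.08.
Total value = 84.08.

84.08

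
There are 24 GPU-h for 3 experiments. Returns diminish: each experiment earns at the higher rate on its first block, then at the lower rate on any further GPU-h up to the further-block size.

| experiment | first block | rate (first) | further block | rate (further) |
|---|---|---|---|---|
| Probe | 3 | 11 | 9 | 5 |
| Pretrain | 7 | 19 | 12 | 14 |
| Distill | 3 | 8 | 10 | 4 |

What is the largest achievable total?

Rank every tier by rate: Pretrain/T1 19 > Pretrain/T2 14 > Probe/T1 11 > Distill/T1 8 > Probe/T2 5 > Distill/T2 4.
Pretrain/T1 (19): +7 → 17 left.
Pretrain T2 at 14: fill all 12 → 5 left.
Probe/T1 (11): +3 → 2 left.
Distill/T1: +2 of 3 at 8; pool empty.
Total = 19×7 + 14×12 + 11×3 + 8×2 = 350.

350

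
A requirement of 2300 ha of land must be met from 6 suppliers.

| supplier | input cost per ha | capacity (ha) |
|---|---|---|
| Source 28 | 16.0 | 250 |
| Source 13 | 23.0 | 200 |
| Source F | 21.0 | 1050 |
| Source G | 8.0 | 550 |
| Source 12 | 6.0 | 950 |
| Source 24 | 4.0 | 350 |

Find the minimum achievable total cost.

19700

Cheapest first:
Take 350 from Source 24 at 4.0 ; need 1950 more.
Take 950 from Source 12 at 6.0 ; need 1000 more.
Source G (8.0): use full 550 ; 450 ha to go.
Source 28 at 16.0: take all 250 ha ; 200 still needed.
Source F (21.0): take the remaining 200 ; done.
Source 13: unused.
Cost = 350×4.0 + 950×6.0 + 550×8.0 + 250×16.0 + 200×21.0 = 19700.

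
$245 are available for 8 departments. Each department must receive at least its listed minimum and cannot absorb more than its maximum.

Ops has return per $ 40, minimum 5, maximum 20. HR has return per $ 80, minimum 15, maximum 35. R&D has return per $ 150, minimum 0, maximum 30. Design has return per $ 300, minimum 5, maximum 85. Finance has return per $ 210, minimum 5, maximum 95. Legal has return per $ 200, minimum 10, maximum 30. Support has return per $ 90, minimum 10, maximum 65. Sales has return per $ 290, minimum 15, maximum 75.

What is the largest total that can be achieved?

61000

Meeting every minimum uses 5+15+0+5+5+10+10+15 = 65 $, leaving 180.
Highest return per $ first: Design 300 > Sales 290 > Finance 210 > Legal 200 > R&D 150 > Support 90 > HR 80 > Ops 40.
Give Design 80 more to hit its cap of 85 — 100 left.
Give Sales 60 more to hit its cap of 75 — 40 left.
Finance: +40 (room for 90) → 45. Pool exhausted.
Total = 40×5 + 80×15 + 300×85 + 210×45 + 200×10 + 90×10 + 290×75 = 61000.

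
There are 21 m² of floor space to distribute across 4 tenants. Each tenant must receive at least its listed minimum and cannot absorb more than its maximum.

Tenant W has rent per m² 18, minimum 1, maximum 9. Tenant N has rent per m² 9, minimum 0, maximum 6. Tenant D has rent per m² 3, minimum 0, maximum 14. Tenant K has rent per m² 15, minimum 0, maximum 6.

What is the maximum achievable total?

306

Meeting every minimum uses 1+0+0+0 = 1 m², leaving 20.
Rank by rent per m²: Tenant W 18 > Tenant K 15 > Tenant N 9 > Tenant D 3.
Tenant W takes 8 more to reach its cap of 9 ; 12 left.
Tenant K takes 6 more to reach its cap of 6 ; 6 left.
Give Tenant N 6 more to hit its cap of 6 ; 0 left.
Total = 18×9 + 9×6 + 15×6 = 306.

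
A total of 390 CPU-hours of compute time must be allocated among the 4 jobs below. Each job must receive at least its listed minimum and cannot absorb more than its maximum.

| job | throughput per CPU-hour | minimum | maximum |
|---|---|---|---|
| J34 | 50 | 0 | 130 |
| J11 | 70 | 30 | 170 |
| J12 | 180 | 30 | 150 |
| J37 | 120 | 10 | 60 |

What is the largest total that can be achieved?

Meeting every minimum uses 0+30+30+10 = 70 CPU-hours, leaving 320.
Rank by throughput per CPU-hour: J12 180 > J37 120 > J11 70 > J34 50.
J12: +120 to 150 (cap) — 200 left.
J37: +50 to 60 (cap) — 150 left.
J11 takes 140 more to reach its cap of 170 — 10 left.
J34: +10 (room for 130) → 10. Pool exhausted.
Total = 50×10 + 70×170 + 180×150 + 120×60 = 46600.

46600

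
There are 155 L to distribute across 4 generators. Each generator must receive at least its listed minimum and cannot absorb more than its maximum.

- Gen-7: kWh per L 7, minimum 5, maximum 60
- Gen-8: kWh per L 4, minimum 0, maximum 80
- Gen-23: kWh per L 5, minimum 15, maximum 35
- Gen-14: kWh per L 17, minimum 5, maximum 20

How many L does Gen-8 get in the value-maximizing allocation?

40

Meeting every minimum uses 5+0+15+5 = 25 L, leaving 130.
Rank by kWh per L: Gen-14 17 > Gen-7 7 > Gen-23 5 > Gen-8 4.
Gen-14: +15 to 20 (cap) — 115 left.
Give Gen-7 55 more to hit its cap of 60 — 60 left.
Gen-23: +20 to 35 (cap) — 40 left.
Gen-8: +40 (room for 80) → 40. Pool exhausted.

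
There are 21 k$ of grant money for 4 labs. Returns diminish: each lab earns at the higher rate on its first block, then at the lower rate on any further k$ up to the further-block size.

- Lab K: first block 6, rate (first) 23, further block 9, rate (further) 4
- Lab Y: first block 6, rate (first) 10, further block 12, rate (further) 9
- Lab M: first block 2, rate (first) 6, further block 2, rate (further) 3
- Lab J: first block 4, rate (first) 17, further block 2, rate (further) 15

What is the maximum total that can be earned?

323

Rank every tier by rate: Lab K/first 23 > Lab J/first 17 > Lab J/second 15 > Lab Y/first 10 > Lab Y/second 9 > Lab M/first 6 > Lab K/second 4 > Lab M/second 3.
Fill Lab K first block (6 at 23) ; 15 left.
Lab J first at 17: fill all 4 ; 11 left.
Lab J/second (15): +2 ; 9 left.
Lab Y first at 10: fill all 6 ; 3 left.
Lab Y second at 9: only 3 left, fill 3.
Total = 23×6 + 17×4 + 15×2 + 10×6 + 9×3 = 323.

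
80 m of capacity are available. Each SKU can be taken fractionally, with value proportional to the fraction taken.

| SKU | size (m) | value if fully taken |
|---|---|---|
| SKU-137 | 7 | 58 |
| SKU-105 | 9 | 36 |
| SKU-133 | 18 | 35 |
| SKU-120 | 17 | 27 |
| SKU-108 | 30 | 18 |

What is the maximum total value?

173.4

Rank by value-to-size ratio: SKU-137 58/7≈8.29, SKU-105 36/9≈4, SKU-133 35/18≈1.94, SKU-120 27/17≈1.59, SKU-108 18/30≈0.6.
Take all of SKU-137 (7 m, value 58) — 73 m left.
SKU-105: take in full, 9 m for value 36 — 64 left.
All 18 m of SKU-133 fit (value 35) — 46 remain.
Take all of SKU-120 (17 m, value 27) — 29 m left.
Only 29 m remain; take 29/30 of SKU-108 for value 18×29/30 = 17.4.
Total value = 173.4.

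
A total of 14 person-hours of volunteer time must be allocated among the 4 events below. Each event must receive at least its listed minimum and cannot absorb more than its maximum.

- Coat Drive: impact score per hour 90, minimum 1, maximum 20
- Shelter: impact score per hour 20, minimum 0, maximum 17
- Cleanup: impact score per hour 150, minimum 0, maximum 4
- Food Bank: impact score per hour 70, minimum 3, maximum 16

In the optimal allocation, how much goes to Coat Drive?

Meeting every minimum uses 1+0+0+3 = 4 person-hours, leaving 10.
Rank by impact score per hour: Cleanup 150 > Coat Drive 90 > Food Bank 70 > Shelter 20.
Cleanup takes 4 more to reach its cap of 4 → 6 left.
Coat Drive has room for 19 more but only 6 remain, so it gets 7.

7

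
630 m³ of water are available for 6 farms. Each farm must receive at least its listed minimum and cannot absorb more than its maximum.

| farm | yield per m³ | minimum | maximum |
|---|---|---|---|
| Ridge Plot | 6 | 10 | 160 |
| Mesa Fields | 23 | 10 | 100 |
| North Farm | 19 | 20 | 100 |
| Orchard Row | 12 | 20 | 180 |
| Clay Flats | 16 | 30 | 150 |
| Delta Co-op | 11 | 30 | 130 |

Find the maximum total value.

9810

Meeting every minimum uses 10+10+20+20+30+30 = 120 m³, leaving 510.
Rank by yield per m³: Mesa Fields 23 > North Farm 19 > Clay Flats 16 > Orchard Row 12 > Delta Co-op 11 > Ridge Plot 6.
Give Mesa Fields 90 more to hit its cap of 100 — 420 left.
North Farm takes 80 more to reach its cap of 100 — 340 left.
Clay Flats takes 120 more to reach its cap of 150 — 220 left.
Orchard Row takes 160 more to reach its cap of 180 — 60 left.
Only 60 left; Delta Co-op takes them to reach 90.
Total = 6×10 + 23×100 + 19×100 + 12×180 + 16×150 + 11×90 = 9810.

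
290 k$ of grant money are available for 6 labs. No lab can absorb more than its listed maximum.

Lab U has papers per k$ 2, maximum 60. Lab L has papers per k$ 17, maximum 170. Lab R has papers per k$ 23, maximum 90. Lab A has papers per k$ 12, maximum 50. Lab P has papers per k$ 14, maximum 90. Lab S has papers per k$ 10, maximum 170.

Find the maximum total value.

Highest papers per k$ first: Lab R 23 > Lab L 17 > Lab P 14 > Lab A 12 > Lab S 10 > Lab U 2.
Give Lab R 90 to hit its cap of 90 → 200 left.
Lab L takes 170 to reach its cap of 170 → 30 left.
Lab P: +30 (room for 90) → 30. Pool exhausted.
Total = 17×170 + 23×90 + 14×30 = 5380.

5380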